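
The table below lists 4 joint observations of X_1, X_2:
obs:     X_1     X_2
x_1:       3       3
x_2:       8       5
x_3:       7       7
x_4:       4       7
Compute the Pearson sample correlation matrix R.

Step 1 — column means:
  mean(X_1) = (3 + 8 + 7 + 4) / 4 = 22/4 = 5.5
  mean(X_2) = (3 + 5 + 7 + 7) / 4 = 22/4 = 5.5

Step 2 — sample variances and covariances s[i,j] = (1/(n-1)) · Σ_k (x_{k,i} - mean_i) · (x_{k,j} - mean_j), with n-1 = 3:
  s[X_1,X_1] = ((-2.5)·(-2.5) + (2.5)·(2.5) + (1.5)·(1.5) + (-1.5)·(-1.5)) / 3 = 17/3 = 5.6667
  s[X_1,X_2] = ((-2.5)·(-2.5) + (2.5)·(-0.5) + (1.5)·(1.5) + (-1.5)·(1.5)) / 3 = 5/3 = 1.6667
  s[X_2,X_2] = ((-2.5)·(-2.5) + (-0.5)·(-0.5) + (1.5)·(1.5) + (1.5)·(1.5)) / 3 = 11/3 = 3.6667
  Sample standard deviations s_i = √(s[i,i]):
  s(X_1) = √(5.6667) = 2.3805
  s(X_2) = √(3.6667) = 1.9149

Step 3 — r_{ij} = s_{ij} / (s_i · s_j):
  r[X_1,X_1] = 1 (diagonal).
  r[X_1,X_2] = 1.6667 / (2.3805 · 1.9149) = 1.6667 / 4.5583 = 0.3656
  r[X_2,X_2] = 1 (diagonal).

R is symmetric with unit diagonal. Assembling:

R = [[1, 0.3656],
 [0.3656, 1]]


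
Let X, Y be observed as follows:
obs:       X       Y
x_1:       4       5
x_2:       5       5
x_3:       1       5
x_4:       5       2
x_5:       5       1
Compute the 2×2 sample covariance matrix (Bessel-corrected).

Step 1 — column means:
  mean(X) = (4 + 5 + 1 + 5 + 5) / 5 = 20/5 = 4
  mean(Y) = (5 + 5 + 5 + 2 + 1) / 5 = 18/5 = 3.6

Step 2 — sample covariance S[i,j] = (1/(n-1)) · Σ_k (x_{k,i} - mean_i) · (x_{k,j} - mean_j), with n-1 = 4.
  S[X,X] = ((0)·(0) + (1)·(1) + (-3)·(-3) + (1)·(1) + (1)·(1)) / 4 = 12/4 = 3
  S[X,Y] = ((0)·(1.4) + (1)·(1.4) + (-3)·(1.4) + (1)·(-1.6) + (1)·(-2.6)) / 4 = -7/4 = -1.75
  S[Y,Y] = ((1.4)·(1.4) + (1.4)·(1.4) + (1.4)·(1.4) + (-1.6)·(-1.6) + (-2.6)·(-2.6)) / 4 = 15.2/4 = 3.8

S is symmetric (S[j,i] = S[i,j]). Assembling:

S = [[3, -1.75],
 [-1.75, 3.8]]


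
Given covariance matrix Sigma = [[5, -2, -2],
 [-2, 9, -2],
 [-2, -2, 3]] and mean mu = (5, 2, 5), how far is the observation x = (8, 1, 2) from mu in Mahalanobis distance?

Step 1 — centre the observation: (x - mu) = (3, -1, -3).

Step 2 — invert Sigma (cofactor / det for 3×3, or solve directly):
  Sigma^{-1} = [[0.451, 0.1961, 0.4314],
 [0.1961, 0.2157, 0.2745],
 [0.4314, 0.2745, 0.8039]].

Step 3 — form the quadratic (x - mu)^T · Sigma^{-1} · (x - mu):
  Sigma^{-1} · (x - mu) = (-0.1373, -0.451, -1.3922).
  (x - mu)^T · [Sigma^{-1} · (x - mu)] = (3)·(-0.1373) + (-1)·(-0.451) + (-3)·(-1.3922) = 4.2157.

Step 4 — take square root: d = √(4.2157) ≈ 2.0532.

d(x, mu) = √(4.2157) ≈ 2.0532


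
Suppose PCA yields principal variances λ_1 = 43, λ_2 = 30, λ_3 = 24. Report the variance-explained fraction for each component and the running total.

Step 1 — total variance = trace(Sigma) = Σ λ_i = 43 + 30 + 24 = 97.

Step 2 — fraction explained by component i = λ_i / Σ λ:
  PC1: 43/97 = 0.4433
  PC2: 30/97 = 0.3093
  PC3: 24/97 = 0.2474

Step 3 — cumulative fraction after k components = (λ_1 + ... + λ_k) / Σ λ:
  k = 1: 43/97 = 0.4433
  k = 2: (43 + 30)/97 = 73/97 = 0.7526
  k = 3: (43 + 30 + 24)/97 = 97/97 = 1

Summary (fraction, with percent):

explained: PC1 0.4433 (44.33%), PC2 0.3093 (30.93%), PC3 0.2474 (24.74%);  cumulative: 0.4433, 0.7526, 1


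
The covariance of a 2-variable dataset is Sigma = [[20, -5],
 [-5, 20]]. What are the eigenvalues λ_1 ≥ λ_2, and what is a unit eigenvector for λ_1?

Step 1 — characteristic polynomial of 2×2 Sigma:
  det(Sigma - λI) = λ² - trace · λ + det = 0.
  trace = 20 + 20 = 40, det = 20·20 - (-5)² = 375.
Step 2 — discriminant:
  Δ = trace² - 4·det = 1600 - 1500 = 100.
Step 3 — eigenvalues:
  λ = (trace ± √Δ)/2 = (40 ± 10)/2,
  λ_1 = 25,  λ_2 = 15.

Step 4 — unit eigenvector for λ_1: solve (Sigma - λ_1 I)v = 0. First row:
  (20 - 25)·v_x + (-5)·v_y = 0, i.e. (-5)·v_x + (-5)·v_y = 0,
  so v ∝ (b, λ_1 - a) = (-5, 5); multiply by -1 so the first entry is positive: u = (5, -5).
  ||u|| = √((5)² + (-5)²) = √(50) ≈ 7.0711,
  v_1 = u/||u|| ≈ (0.7071, -0.7071) (||v_1|| = 1).

λ_1 = 25,  λ_2 = 15;  v_1 ≈ (0.7071, -0.7071)


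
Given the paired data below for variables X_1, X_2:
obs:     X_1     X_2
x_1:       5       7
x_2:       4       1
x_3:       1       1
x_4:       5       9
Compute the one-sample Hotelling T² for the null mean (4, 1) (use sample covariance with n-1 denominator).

Step 1 — sample mean vector:
  mean(X_1) = (5 + 4 + 1 + 5) / 4 = 15/4 = 3.75
  mean(X_2) = (7 + 1 + 1 + 9) / 4 = 18/4 = 4.5
  x̄ = (3.75, 4.5),  deviation x̄ - mu_0 = (3.75, 4.5) - (4, 1) = (-0.25, 3.5).

Step 2 — sample covariance matrix, S[i,j] = (1/(n-1)) · Σ_k (x_{k,i} - mean_i) · (x_{k,j} - mean_j), divisor n-1 = 3:
  S[X_1,X_1] = ((1.25)·(1.25) + (0.25)·(0.25) + (-2.75)·(-2.75) + (1.25)·(1.25)) / 3 = 10.75/3 = 3.5833
  S[X_1,X_2] = ((1.25)·(2.5) + (0.25)·(-3.5) + (-2.75)·(-3.5) + (1.25)·(4.5)) / 3 = 17.5/3 = 5.8333
  S[X_2,X_2] = ((2.5)·(2.5) + (-3.5)·(-3.5) + (-3.5)·(-3.5) + (4.5)·(4.5)) / 3 = 51/3 = 17
  S = [[3.5833, 5.8333],
 [5.8333, 17]].

Step 3 — invert S. det(S) = 3.5833·17 - (5.8333)² = 26.8889.
  S^{-1} = (1/det) · [[d, -b], [-b, a]] = [[0.6322, -0.2169],
 [-0.2169, 0.1333]].

Step 4 — quadratic form (x̄ - mu_0)^T · S^{-1} · (x̄ - mu_0):
  S^{-1} · (x̄ - mu_0) = (-0.9174, 0.5207),
  (x̄ - mu_0)^T · [...] = (-0.25)·(-0.9174) + (3.5)·(0.5207) = 2.0517.

Step 5 — scale by n: T² = 4 · 2.0517 = 8.2066.

T² ≈ 8.2066


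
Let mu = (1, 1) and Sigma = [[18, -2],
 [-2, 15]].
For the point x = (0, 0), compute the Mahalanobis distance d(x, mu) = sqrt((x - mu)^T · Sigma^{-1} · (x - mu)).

Step 1 — centre the observation: (x - mu) = (-1, -1).

Step 2 — invert Sigma. det(Sigma) = 18·15 - (-2)² = 266.
  Sigma^{-1} = (1/det) · [[d, -b], [-b, a]] = [[0.0564, 0.0075],
 [0.0075, 0.0677]].

Step 3 — form the quadratic (x - mu)^T · Sigma^{-1} · (x - mu):
  Sigma^{-1} · (x - mu) = (-0.0639, -0.0752).
  (x - mu)^T · [Sigma^{-1} · (x - mu)] = (-1)·(-0.0639) + (-1)·(-0.0752) = 0.1391.

Step 4 — take square root: d = √(0.1391) ≈ 0.373.

d(x, mu) = √(0.1391) ≈ 0.373


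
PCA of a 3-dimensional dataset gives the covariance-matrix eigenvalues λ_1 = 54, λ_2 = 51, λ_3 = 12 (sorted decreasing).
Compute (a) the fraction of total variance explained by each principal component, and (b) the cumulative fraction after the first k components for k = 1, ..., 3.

Step 1 — total variance = trace(Sigma) = Σ λ_i = 54 + 51 + 12 = 117.

Step 2 — fraction explained by component i = λ_i / Σ λ:
  PC1: 54/117 = 0.4615
  PC2: 51/117 = 0.4359
  PC3: 12/117 = 0.1026

Step 3 — cumulative fraction after k components = (λ_1 + ... + λ_k) / Σ λ:
  k = 1: 54/117 = 0.4615
  k = 2: (54 + 51)/117 = 105/117 = 0.8974
  k = 3: (54 + 51 + 12)/117 = 117/117 = 1

Summary (fraction, with percent):

explained: PC1 0.4615 (46.15%), PC2 0.4359 (43.59%), PC3 0.1026 (10.26%);  cumulative: 0.4615, 0.8974, 1


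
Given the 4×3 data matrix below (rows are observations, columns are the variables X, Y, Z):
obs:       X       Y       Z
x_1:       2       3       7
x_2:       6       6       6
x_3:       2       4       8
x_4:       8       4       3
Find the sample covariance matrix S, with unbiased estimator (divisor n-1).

Step 1 — column means:
  mean(X) = (2 + 6 + 2 + 8) / 4 = 18/4 = 4.5
  mean(Y) = (3 + 6 + 4 + 4) / 4 = 17/4 = 4.25
  mean(Z) = (7 + 6 + 8 + 3) / 4 = 24/4 = 6

Step 2 — sample covariance S[i,j] = (1/(n-1)) · Σ_k (x_{k,i} - mean_i) · (x_{k,j} - mean_j), with n-1 = 3.
  S[X,X] = ((-2.5)·(-2.5) + (1.5)·(1.5) + (-2.5)·(-2.5) + (3.5)·(3.5)) / 3 = 27/3 = 9
  S[X,Y] = ((-2.5)·(-1.25) + (1.5)·(1.75) + (-2.5)·(-0.25) + (3.5)·(-0.25)) / 3 = 5.5/3 = 1.8333
  S[X,Z] = ((-2.5)·(1) + (1.5)·(0) + (-2.5)·(2) + (3.5)·(-3)) / 3 = -18/3 = -6
  S[Y,Y] = ((-1.25)·(-1.25) + (1.75)·(1.75) + (-0.25)·(-0.25) + (-0.25)·(-0.25)) / 3 = 4.75/3 = 1.5833
  S[Y,Z] = ((-1.25)·(1) + (1.75)·(0) + (-0.25)·(2) + (-0.25)·(-3)) / 3 = -1/3 = -0.3333
  S[Z,Z] = ((1)·(1) + (0)·(0) + (2)·(2) + (-3)·(-3)) / 3 = 14/3 = 4.6667

S is symmetric (S[j,i] = S[i,j]). Assembling:

S = [[9, 1.8333, -6],
 [1.8333, 1.5833, -0.3333],
 [-6, -0.3333, 4.6667]]


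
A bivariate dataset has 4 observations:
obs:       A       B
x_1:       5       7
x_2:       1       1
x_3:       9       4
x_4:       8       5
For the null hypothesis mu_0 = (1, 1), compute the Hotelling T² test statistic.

Step 1 — sample mean vector:
  mean(A) = (5 + 1 + 9 + 8) / 4 = 23/4 = 5.75
  mean(B) = (7 + 1 + 4 + 5) / 4 = 17/4 = 4.25
  x̄ = (5.75, 4.25),  deviation x̄ - mu_0 = (5.75, 4.25) - (1, 1) = (4.75, 3.25).

Step 2 — sample covariance matrix, S[i,j] = (1/(n-1)) · Σ_k (x_{k,i} - mean_i) · (x_{k,j} - mean_j), divisor n-1 = 3:
  S[A,A] = ((-0.75)·(-0.75) + (-4.75)·(-4.75) + (3.25)·(3.25) + (2.25)·(2.25)) / 3 = 38.75/3 = 12.9167
  S[A,B] = ((-0.75)·(2.75) + (-4.75)·(-3.25) + (3.25)·(-0.25) + (2.25)·(0.75)) / 3 = 14.25/3 = 4.75
  S[B,B] = ((2.75)·(2.75) + (-3.25)·(-3.25) + (-0.25)·(-0.25) + (0.75)·(0.75)) / 3 = 18.75/3 = 6.25
  S = [[12.9167, 4.75],
 [4.75, 6.25]].

Step 3 — invert S. det(S) = 12.9167·6.25 - (4.75)² = 58.1667.
  S^{-1} = (1/det) · [[d, -b], [-b, a]] = [[0.1074, -0.0817],
 [-0.0817, 0.2221]].

Step 4 — quadratic form (x̄ - mu_0)^T · S^{-1} · (x̄ - mu_0):
  S^{-1} · (x̄ - mu_0) = (0.245, 0.3338),
  (x̄ - mu_0)^T · [...] = (4.75)·(0.245) + (3.25)·(0.3338) = 2.2486.

Step 5 — scale by n: T² = 4 · 2.2486 = 8.9943.

T² ≈ 8.9943


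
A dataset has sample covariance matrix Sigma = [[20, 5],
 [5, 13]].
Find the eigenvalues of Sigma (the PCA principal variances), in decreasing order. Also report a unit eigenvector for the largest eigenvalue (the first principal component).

Step 1 — characteristic polynomial of 2×2 Sigma:
  det(Sigma - λI) = λ² - trace · λ + det = 0.
  trace = 20 + 13 = 33, det = 20·13 - (5)² = 235.
Step 2 — discriminant:
  Δ = trace² - 4·det = 1089 - 940 = 149.
Step 3 — eigenvalues:
  λ = (trace ± √Δ)/2 = (33 ± 12.2066)/2,
  λ_1 = 22.6033,  λ_2 = 10.3967.

Step 4 — unit eigenvector for λ_1: solve (Sigma - λ_1 I)v = 0. First row:
  (20 - 22.6033)·v_x + (5)·v_y = 0, i.e. (-2.6033)·v_x + (5)·v_y = 0,
  so v ∝ (b, λ_1 - a) = (5, 2.6033) = u.
  ||u|| = √((5)² + (2.6033)²) = √(31.7771) ≈ 5.6371,
  v_1 = u/||u|| ≈ (0.887, 0.4618) (||v_1|| = 1).

λ_1 = 22.6033,  λ_2 = 10.3967;  v_1 ≈ (0.887, 0.4618)


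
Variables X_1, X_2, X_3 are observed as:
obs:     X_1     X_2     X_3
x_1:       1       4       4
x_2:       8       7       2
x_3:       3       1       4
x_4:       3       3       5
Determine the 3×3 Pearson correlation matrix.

Step 1 — column means:
  mean(X_1) = (1 + 8 + 3 + 3) / 4 = 15/4 = 3.75
  mean(X_2) = (4 + 7 + 1 + 3) / 4 = 15/4 = 3.75
  mean(X_3) = (4 + 2 + 4 + 5) / 4 = 15/4 = 3.75

Step 2 — sample variances and covariances s[i,j] = (1/(n-1)) · Σ_k (x_{k,i} - mean_i) · (x_{k,j} - mean_j), with n-1 = 3:
  s[X_1,X_1] = ((-2.75)·(-2.75) + (4.25)·(4.25) + (-0.75)·(-0.75) + (-0.75)·(-0.75)) / 3 = 26.75/3 = 8.9167
  s[X_1,X_2] = ((-2.75)·(0.25) + (4.25)·(3.25) + (-0.75)·(-2.75) + (-0.75)·(-0.75)) / 3 = 15.75/3 = 5.25
  s[X_1,X_3] = ((-2.75)·(0.25) + (4.25)·(-1.75) + (-0.75)·(0.25) + (-0.75)·(1.25)) / 3 = -9.25/3 = -3.0833
  s[X_2,X_2] = ((0.25)·(0.25) + (3.25)·(3.25) + (-2.75)·(-2.75) + (-0.75)·(-0.75)) / 3 = 18.75/3 = 6.25
  s[X_2,X_3] = ((0.25)·(0.25) + (3.25)·(-1.75) + (-2.75)·(0.25) + (-0.75)·(1.25)) / 3 = -7.25/3 = -2.4167
  s[X_3,X_3] = ((0.25)·(0.25) + (-1.75)·(-1.75) + (0.25)·(0.25) + (1.25)·(1.25)) / 3 = 4.75/3 = 1.5833
  Sample standard deviations s_i = √(s[i,i]):
  s(X_1) = √(8.9167) = 2.9861
  s(X_2) = √(6.25) = 2.5
  s(X_3) = √(1.5833) = 1.2583

Step 3 — r_{ij} = s_{ij} / (s_i · s_j):
  r[X_1,X_1] = 1 (diagonal).
  r[X_1,X_2] = 5.25 / (2.9861 · 2.5) = 5.25 / 7.4652 = 0.7033
  r[X_1,X_3] = -3.0833 / (2.9861 · 1.2583) = -3.0833 / 3.7574 = -0.8206
  r[X_2,X_2] = 1 (diagonal).
  r[X_2,X_3] = -2.4167 / (2.5 · 1.2583) = -2.4167 / 3.1458 = -0.7682
  r[X_3,X_3] = 1 (diagonal).

R is symmetric with unit diagonal. Assembling:

R = [[1, 0.7033, -0.8206],
 [0.7033, 1, -0.7682],
 [-0.8206, -0.7682, 1]]


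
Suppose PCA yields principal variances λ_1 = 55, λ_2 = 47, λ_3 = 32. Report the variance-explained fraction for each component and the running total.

Step 1 — total variance = trace(Sigma) = Σ λ_i = 55 + 47 + 32 = 134.

Step 2 — fraction explained by component i = λ_i / Σ λ:
  PC1: 55/134 = 0.4104
  PC2: 47/134 = 0.3507
  PC3: 32/134 = 0.2388

Step 3 — cumulative fraction after k components = (λ_1 + ... + λ_k) / Σ λ:
  k = 1: 55/134 = 0.4104
  k = 2: (55 + 47)/134 = 102/134 = 0.7612
  k = 3: (55 + 47 + 32)/134 = 134/134 = 1

Summary (fraction, with percent):

explained: PC1 0.4104 (41.04%), PC2 0.3507 (35.07%), PC3 0.2388 (23.88%);  cumulative: 0.4104, 0.7612, 1


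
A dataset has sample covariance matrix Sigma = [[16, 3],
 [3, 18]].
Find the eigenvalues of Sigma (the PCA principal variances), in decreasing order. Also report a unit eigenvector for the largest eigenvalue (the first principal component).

Step 1 — characteristic polynomial of 2×2 Sigma:
  det(Sigma - λI) = λ² - trace · λ + det = 0.
  trace = 16 + 18 = 34, det = 16·18 - (3)² = 279.
Step 2 — discriminant:
  Δ = trace² - 4·det = 1156 - 1116 = 40.
Step 3 — eigenvalues:
  λ = (trace ± √Δ)/2 = (34 ± 6.3246)/2,
  λ_1 = 20.1623,  λ_2 = 13.8377.

Step 4 — unit eigenvector for λ_1: solve (Sigma - λ_1 I)v = 0. First row:
  (16 - 20.1623)·v_x + (3)·v_y = 0, i.e. (-4.1623)·v_x + (3)·v_y = 0,
  so v ∝ (b, λ_1 - a) = (3, 4.1623) = u.
  ||u|| = √((3)² + (4.1623)²) = √(26.3246) ≈ 5.1307,
  v_1 = u/||u|| ≈ (0.5847, 0.8112) (||v_1|| = 1).

λ_1 = 20.1623,  λ_2 = 13.8377;  v_1 ≈ (0.5847, 0.8112)


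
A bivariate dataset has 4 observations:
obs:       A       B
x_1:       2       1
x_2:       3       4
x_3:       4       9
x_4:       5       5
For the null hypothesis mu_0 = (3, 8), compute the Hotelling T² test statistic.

Step 1 — sample mean vector:
  mean(A) = (2 + 3 + 4 + 5) / 4 = 14/4 = 3.5
  mean(B) = (1 + 4 + 9 + 5) / 4 = 19/4 = 4.75
  x̄ = (3.5, 4.75),  deviation x̄ - mu_0 = (3.5, 4.75) - (3, 8) = (0.5, -3.25).

Step 2 — sample covariance matrix, S[i,j] = (1/(n-1)) · Σ_k (x_{k,i} - mean_i) · (x_{k,j} - mean_j), divisor n-1 = 3:
  S[A,A] = ((-1.5)·(-1.5) + (-0.5)·(-0.5) + (0.5)·(0.5) + (1.5)·(1.5)) / 3 = 5/3 = 1.6667
  S[A,B] = ((-1.5)·(-3.75) + (-0.5)·(-0.75) + (0.5)·(4.25) + (1.5)·(0.25)) / 3 = 8.5/3 = 2.8333
  S[B,B] = ((-3.75)·(-3.75) + (-0.75)·(-0.75) + (4.25)·(4.25) + (0.25)·(0.25)) / 3 = 32.75/3 = 10.9167
  S = [[1.6667, 2.8333],
 [2.8333, 10.9167]].

Step 3 — invert S. det(S) = 1.6667·10.9167 - (2.8333)² = 10.1667.
  S^{-1} = (1/det) · [[d, -b], [-b, a]] = [[1.0738, -0.2787],
 [-0.2787, 0.1639]].

Step 4 — quadratic form (x̄ - mu_0)^T · S^{-1} · (x̄ - mu_0):
  S^{-1} · (x̄ - mu_0) = (1.4426, -0.6721),
  (x̄ - mu_0)^T · [...] = (0.5)·(1.4426) + (-3.25)·(-0.6721) = 2.9057.

Step 5 — scale by n: T² = 4 · 2.9057 = 11.623.

T² ≈ 11.623


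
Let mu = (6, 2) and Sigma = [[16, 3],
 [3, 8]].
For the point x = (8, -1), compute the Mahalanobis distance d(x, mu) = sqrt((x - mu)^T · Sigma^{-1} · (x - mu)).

Step 1 — centre the observation: (x - mu) = (2, -3).

Step 2 — invert Sigma. det(Sigma) = 16·8 - (3)² = 119.
  Sigma^{-1} = (1/det) · [[d, -b], [-b, a]] = [[0.0672, -0.0252],
 [-0.0252, 0.1345]].

Step 3 — form the quadratic (x - mu)^T · Sigma^{-1} · (x - mu):
  Sigma^{-1} · (x - mu) = (0.2101, -0.4538).
  (x - mu)^T · [Sigma^{-1} · (x - mu)] = (2)·(0.2101) + (-3)·(-0.4538) = 1.7815.

Step 4 — take square root: d = √(1.7815) ≈ 1.3347.

d(x, mu) = √(1.7815) ≈ 1.3347


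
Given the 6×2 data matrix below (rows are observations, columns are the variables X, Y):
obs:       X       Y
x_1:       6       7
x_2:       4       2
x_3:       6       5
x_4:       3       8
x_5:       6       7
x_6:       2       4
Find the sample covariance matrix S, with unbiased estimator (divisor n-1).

Step 1 — column means:
  mean(X) = (6 + 4 + 6 + 3 + 6 + 2) / 6 = 27/6 = 4.5
  mean(Y) = (7 + 2 + 5 + 8 + 7 + 4) / 6 = 33/6 = 5.5

Step 2 — sample covariance S[i,j] = (1/(n-1)) · Σ_k (x_{k,i} - mean_i) · (x_{k,j} - mean_j), with n-1 = 5.
  S[X,X] = ((1.5)·(1.5) + (-0.5)·(-0.5) + (1.5)·(1.5) + (-1.5)·(-1.5) + (1.5)·(1.5) + (-2.5)·(-2.5)) / 5 = 15.5/5 = 3.1
  S[X,Y] = ((1.5)·(1.5) + (-0.5)·(-3.5) + (1.5)·(-0.5) + (-1.5)·(2.5) + (1.5)·(1.5) + (-2.5)·(-1.5)) / 5 = 5.5/5 = 1.1
  S[Y,Y] = ((1.5)·(1.5) + (-3.5)·(-3.5) + (-0.5)·(-0.5) + (2.5)·(2.5) + (1.5)·(1.5) + (-1.5)·(-1.5)) / 5 = 25.5/5 = 5.1

S is symmetric (S[j,i] = S[i,j]). Assembling:

S = [[3.1, 1.1],
 [1.1, 5.1]]


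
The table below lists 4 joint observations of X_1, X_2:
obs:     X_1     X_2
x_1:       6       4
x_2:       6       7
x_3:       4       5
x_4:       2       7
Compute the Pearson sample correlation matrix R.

Step 1 — column means:
  mean(X_1) = (6 + 6 + 4 + 2) / 4 = 18/4 = 4.5
  mean(X_2) = (4 + 7 + 5 + 7) / 4 = 23/4 = 5.75

Step 2 — sample variances and covariances s[i,j] = (1/(n-1)) · Σ_k (x_{k,i} - mean_i) · (x_{k,j} - mean_j), with n-1 = 3:
  s[X_1,X_1] = ((1.5)·(1.5) + (1.5)·(1.5) + (-0.5)·(-0.5) + (-2.5)·(-2.5)) / 3 = 11/3 = 3.6667
  s[X_1,X_2] = ((1.5)·(-1.75) + (1.5)·(1.25) + (-0.5)·(-0.75) + (-2.5)·(1.25)) / 3 = -3.5/3 = -1.1667
  s[X_2,X_2] = ((-1.75)·(-1.75) + (1.25)·(1.25) + (-0.75)·(-0.75) + (1.25)·(1.25)) / 3 = 6.75/3 = 2.25
  Sample standard deviations s_i = √(s[i,i]):
  s(X_1) = √(3.6667) = 1.9149
  s(X_2) = √(2.25) = 1.5

Step 3 — r_{ij} = s_{ij} / (s_i · s_j):
  r[X_1,X_1] = 1 (diagonal).
  r[X_1,X_2] = -1.1667 / (1.9149 · 1.5) = -1.1667 / 2.8723 = -0.4062
  r[X_2,X_2] = 1 (diagonal).

R is symmetric with unit diagonal. Assembling:

R = [[1, -0.4062],
 [-0.4062, 1]]


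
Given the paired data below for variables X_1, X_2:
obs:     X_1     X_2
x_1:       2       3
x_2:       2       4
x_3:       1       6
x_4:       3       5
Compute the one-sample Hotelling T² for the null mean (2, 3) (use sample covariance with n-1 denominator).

Step 1 — sample mean vector:
  mean(X_1) = (2 + 2 + 1 + 3) / 4 = 8/4 = 2
  mean(X_2) = (3 + 4 + 6 + 5) / 4 = 18/4 = 4.5
  x̄ = (2, 4.5),  deviation x̄ - mu_0 = (2, 4.5) - (2, 3) = (0, 1.5).

Step 2 — sample covariance matrix, S[i,j] = (1/(n-1)) · Σ_k (x_{k,i} - mean_i) · (x_{k,j} - mean_j), divisor n-1 = 3:
  S[X_1,X_1] = ((0)·(0) + (0)·(0) + (-1)·(-1) + (1)·(1)) / 3 = 2/3 = 0.6667
  S[X_1,X_2] = ((0)·(-1.5) + (0)·(-0.5) + (-1)·(1.5) + (1)·(0.5)) / 3 = -1/3 = -0.3333
  S[X_2,X_2] = ((-1.5)·(-1.5) + (-0.5)·(-0.5) + (1.5)·(1.5) + (0.5)·(0.5)) / 3 = 5/3 = 1.6667
  S = [[0.6667, -0.3333],
 [-0.3333, 1.6667]].

Step 3 — invert S. det(S) = 0.6667·1.6667 - (-0.3333)² = 1.
  S^{-1} = (1/det) · [[d, -b], [-b, a]] = [[1.6667, 0.3333],
 [0.3333, 0.6667]].

Step 4 — quadratic form (x̄ - mu_0)^T · S^{-1} · (x̄ - mu_0):
  S^{-1} · (x̄ - mu_0) = (0.5, 1),
  (x̄ - mu_0)^T · [...] = (0)·(0.5) + (1.5)·(1) = 1.5.

Step 5 — scale by n: T² = 4 · 1.5 = 6.

T² ≈ 6


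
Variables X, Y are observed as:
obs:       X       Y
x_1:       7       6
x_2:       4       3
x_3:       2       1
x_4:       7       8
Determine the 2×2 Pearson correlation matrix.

Step 1 — column means:
  mean(X) = (7 + 4 + 2 + 7) / 4 = 20/4 = 5
  mean(Y) = (6 + 3 + 1 + 8) / 4 = 18/4 = 4.5

Step 2 — sample variances and covariances s[i,j] = (1/(n-1)) · Σ_k (x_{k,i} - mean_i) · (x_{k,j} - mean_j), with n-1 = 3:
  s[X,X] = ((2)·(2) + (-1)·(-1) + (-3)·(-3) + (2)·(2)) / 3 = 18/3 = 6
  s[X,Y] = ((2)·(1.5) + (-1)·(-1.5) + (-3)·(-3.5) + (2)·(3.5)) / 3 = 22/3 = 7.3333
  s[Y,Y] = ((1.5)·(1.5) + (-1.5)·(-1.5) + (-3.5)·(-3.5) + (3.5)·(3.5)) / 3 = 29/3 = 9.6667
  Sample standard deviations s_i = √(s[i,i]):
  s(X) = √(6) = 2.4495
  s(Y) = √(9.6667) = 3.1091

Step 3 — r_{ij} = s_{ij} / (s_i · s_j):
  r[X,X] = 1 (diagonal).
  r[X,Y] = 7.3333 / (2.4495 · 3.1091) = 7.3333 / 7.6158 = 0.9629
  r[Y,Y] = 1 (diagonal).

R is symmetric with unit diagonal. Assembling:

R = [[1, 0.9629],
 [0.9629, 1]]


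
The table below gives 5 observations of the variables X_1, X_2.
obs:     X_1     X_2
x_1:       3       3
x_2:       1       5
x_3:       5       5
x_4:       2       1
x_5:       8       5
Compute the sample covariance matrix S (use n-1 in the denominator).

Step 1 — column means:
  mean(X_1) = (3 + 1 + 5 + 2 + 8) / 5 = 19/5 = 3.8
  mean(X_2) = (3 + 5 + 5 + 1 + 5) / 5 = 19/5 = 3.8

Step 2 — sample covariance S[i,j] = (1/(n-1)) · Σ_k (x_{k,i} - mean_i) · (x_{k,j} - mean_j), with n-1 = 4.
  S[X_1,X_1] = ((-0.8)·(-0.8) + (-2.8)·(-2.8) + (1.2)·(1.2) + (-1.8)·(-1.8) + (4.2)·(4.2)) / 4 = 30.8/4 = 7.7
  S[X_1,X_2] = ((-0.8)·(-0.8) + (-2.8)·(1.2) + (1.2)·(1.2) + (-1.8)·(-2.8) + (4.2)·(1.2)) / 4 = 8.8/4 = 2.2
  S[X_2,X_2] = ((-0.8)·(-0.8) + (1.2)·(1.2) + (1.2)·(1.2) + (-2.8)·(-2.8) + (1.2)·(1.2)) / 4 = 12.8/4 = 3.2

S is symmetric (S[j,i] = S[i,j]). Assembling:

S = [[7.7, 2.2],
 [2.2, 3.2]]


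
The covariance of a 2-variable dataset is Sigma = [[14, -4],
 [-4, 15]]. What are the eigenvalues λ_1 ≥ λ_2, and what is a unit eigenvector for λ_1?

Step 1 — characteristic polynomial of 2×2 Sigma:
  det(Sigma - λI) = λ² - trace · λ + det = 0.
  trace = 14 + 15 = 29, det = 14·15 - (-4)² = 194.
Step 2 — discriminant:
  Δ = trace² - 4·det = 841 - 776 = 65.
Step 3 — eigenvalues:
  λ = (trace ± √Δ)/2 = (29 ± 8.0623)/2,
  λ_1 = 18.5311,  λ_2 = 10.4689.

Step 4 — unit eigenvector for λ_1: solve (Sigma - λ_1 I)v = 0. First row:
  (14 - 18.5311)·v_x + (-4)·v_y = 0, i.e. (-4.5311)·v_x + (-4)·v_y = 0,
  so v ∝ (b, λ_1 - a) = (-4, 4.5311); multiply by -1 so the first entry is positive: u = (4, -4.5311).
  ||u|| = √((4)² + (-4.5311)²) = √(36.5311) ≈ 6.0441,
  v_1 = u/||u|| ≈ (0.6618, -0.7497) (||v_1|| = 1).

λ_1 = 18.5311,  λ_2 = 10.4689;  v_1 ≈ (0.6618, -0.7497)


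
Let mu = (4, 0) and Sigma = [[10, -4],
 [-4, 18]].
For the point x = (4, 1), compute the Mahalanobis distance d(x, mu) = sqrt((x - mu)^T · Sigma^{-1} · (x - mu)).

Step 1 — centre the observation: (x - mu) = (0, 1).

Step 2 — invert Sigma. det(Sigma) = 10·18 - (-4)² = 164.
  Sigma^{-1} = (1/det) · [[d, -b], [-b, a]] = [[0.1098, 0.0244],
 [0.0244, 0.061]].

Step 3 — form the quadratic (x - mu)^T · Sigma^{-1} · (x - mu):
  Sigma^{-1} · (x - mu) = (0.0244, 0.061).
  (x - mu)^T · [Sigma^{-1} · (x - mu)] = (0)·(0.0244) + (1)·(0.061) = 0.061.

Step 4 — take square root: d = √(0.061) ≈ 0.2469.

d(x, mu) = √(0.061) ≈ 0.2469


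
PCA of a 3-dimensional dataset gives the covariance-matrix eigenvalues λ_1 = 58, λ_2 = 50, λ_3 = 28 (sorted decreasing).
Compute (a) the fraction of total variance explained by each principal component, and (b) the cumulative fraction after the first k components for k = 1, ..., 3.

Step 1 — total variance = trace(Sigma) = Σ λ_i = 58 + 50 + 28 = 136.

Step 2 — fraction explained by component i = λ_i / Σ λ:
  PC1: 58/136 = 0.4265
  PC2: 50/136 = 0.3676
  PC3: 28/136 = 0.2059

Step 3 — cumulative fraction after k components = (λ_1 + ... + λ_k) / Σ λ:
  k = 1: 58/136 = 0.4265
  k = 2: (58 + 50)/136 = 108/136 = 0.7941
  k = 3: (58 + 50 + 28)/136 = 136/136 = 1

Summary (fraction, with percent):

explained: PC1 0.4265 (42.65%), PC2 0.3676 (36.76%), PC3 0.2059 (20.59%);  cumulative: 0.4265, 0.7941, 1


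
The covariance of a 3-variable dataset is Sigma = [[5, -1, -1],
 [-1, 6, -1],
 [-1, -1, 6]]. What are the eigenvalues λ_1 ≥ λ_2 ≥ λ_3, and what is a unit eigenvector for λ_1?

Step 1 — characteristic polynomial p(λ) = det(λI - Sigma) = λ³ - tr·λ² + c_1·λ - det, where tr = trace, c_1 = sum of the principal 2×2 minors, det = det(Sigma):
  tr = 5 + 6 + 6 = 17,
  c_1 = (5·6 - (-1)²) + (5·6 - (-1)²) + (6·6 - (-1)²) = 29 + 29 + 35 = 93,
  det = 5·(6·6 - (-1)²) - (-1)·((-1)·6 - (-1)·(-1)) + (-1)·((-1)·(-1) - 6·(-1)) = 5·(35) - (-1)·(-7) + (-1)·(7) = 161.
  So p(λ) = λ³ - 17λ² + 93λ - 161.
Step 2 — look for an integer root (rational root theorem: any rational root is an integer divisor of 161). Testing λ = 7:
  p(7) = 343 - 833 + 651 - 161 = 0  ✓
  Dividing out (λ - 7): p(λ) = (λ - 7)(λ² - 10λ + 23).
Step 3 — remaining eigenvalues from the quadratic λ² - 10λ + 23 = 0:
  Δ = 10² - 4·23 = 100 - 92 = 8,  λ = (10 ± √8)/2 = (10 ± 2.8284)/2 ≈ 6.4142 or 3.5858.
  Sorted: λ_1 = 7,  λ_2 = 6.4142,  λ_3 = 3.5858  (check: sum = 17 = tr ✓).

Step 4 — unit eigenvector for λ_1 = 7: v spans the null space of (Sigma - λ_1 I), whose rows are
  r_1 = (-2, -1, -1),  r_2 = (-1, -1, -1),  r_3 = (-1, -1, -1).
  v is orthogonal to every row, so take v ∝ r_1 × r_2 = ((-1)·(-1) - (-1)·(-1), (-1)·(-1) - (-2)·(-1), (-2)·(-1) - (-1)·(-1)) = (0, -1, 1).
  Rescale (multiply by -1 so the first nonzero entry is positive): u = (0, 1, -1).
  ||u|| = √((0)² + (1)² + (-1)²) = √(2) ≈ 1.4142,  v_1 = u/||u|| ≈ (0, 0.7071, -0.7071) (||v_1|| = 1).

λ_1 = 7,  λ_2 = 6.4142,  λ_3 = 3.5858;  v_1 ≈ (0, 0.7071, -0.7071)


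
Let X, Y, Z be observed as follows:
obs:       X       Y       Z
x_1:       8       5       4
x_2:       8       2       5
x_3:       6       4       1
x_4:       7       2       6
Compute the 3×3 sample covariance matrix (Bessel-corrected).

Step 1 — column means:
  mean(X) = (8 + 8 + 6 + 7) / 4 = 29/4 = 7.25
  mean(Y) = (5 + 2 + 4 + 2) / 4 = 13/4 = 3.25
  mean(Z) = (4 + 5 + 1 + 6) / 4 = 16/4 = 4

Step 2 — sample covariance S[i,j] = (1/(n-1)) · Σ_k (x_{k,i} - mean_i) · (x_{k,j} - mean_j), with n-1 = 3.
  S[X,X] = ((0.75)·(0.75) + (0.75)·(0.75) + (-1.25)·(-1.25) + (-0.25)·(-0.25)) / 3 = 2.75/3 = 0.9167
  S[X,Y] = ((0.75)·(1.75) + (0.75)·(-1.25) + (-1.25)·(0.75) + (-0.25)·(-1.25)) / 3 = -0.25/3 = -0.0833
  S[X,Z] = ((0.75)·(0) + (0.75)·(1) + (-1.25)·(-3) + (-0.25)·(2)) / 3 = 4/3 = 1.3333
  S[Y,Y] = ((1.75)·(1.75) + (-1.25)·(-1.25) + (0.75)·(0.75) + (-1.25)·(-1.25)) / 3 = 6.75/3 = 2.25
  S[Y,Z] = ((1.75)·(0) + (-1.25)·(1) + (0.75)·(-3) + (-1.25)·(2)) / 3 = -6/3 = -2
  S[Z,Z] = ((0)·(0) + (1)·(1) + (-3)·(-3) + (2)·(2)) / 3 = 14/3 = 4.6667

S is symmetric (S[j,i] = S[i,j]). Assembling:

S = [[0.9167, -0.0833, 1.3333],
 [-0.0833, 2.25, -2],
 [1.3333, -2, 4.6667]]


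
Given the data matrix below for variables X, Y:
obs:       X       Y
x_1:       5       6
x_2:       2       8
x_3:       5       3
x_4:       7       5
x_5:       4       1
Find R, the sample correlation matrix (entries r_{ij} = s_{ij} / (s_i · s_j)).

Step 1 — column means:
  mean(X) = (5 + 2 + 5 + 7 + 4) / 5 = 23/5 = 4.6
  mean(Y) = (6 + 8 + 3 + 5 + 1) / 5 = 23/5 = 4.6

Step 2 — sample variances and covariances s[i,j] = (1/(n-1)) · Σ_k (x_{k,i} - mean_i) · (x_{k,j} - mean_j), with n-1 = 4:
  s[X,X] = ((0.4)·(0.4) + (-2.6)·(-2.6) + (0.4)·(0.4) + (2.4)·(2.4) + (-0.6)·(-0.6)) / 4 = 13.2/4 = 3.3
  s[X,Y] = ((0.4)·(1.4) + (-2.6)·(3.4) + (0.4)·(-1.6) + (2.4)·(0.4) + (-0.6)·(-3.6)) / 4 = -5.8/4 = -1.45
  s[Y,Y] = ((1.4)·(1.4) + (3.4)·(3.4) + (-1.6)·(-1.6) + (0.4)·(0.4) + (-3.6)·(-3.6)) / 4 = 29.2/4 = 7.3
  Sample standard deviations s_i = √(s[i,i]):
  s(X) = √(3.3) = 1.8166
  s(Y) = √(7.3) = 2.7019

Step 3 — r_{ij} = s_{ij} / (s_i · s_j):
  r[X,X] = 1 (diagonal).
  r[X,Y] = -1.45 / (1.8166 · 2.7019) = -1.45 / 4.9082 = -0.2954
  r[Y,Y] = 1 (diagonal).

R is symmetric with unit diagonal. Assembling:

R = [[1, -0.2954],
 [-0.2954, 1]]


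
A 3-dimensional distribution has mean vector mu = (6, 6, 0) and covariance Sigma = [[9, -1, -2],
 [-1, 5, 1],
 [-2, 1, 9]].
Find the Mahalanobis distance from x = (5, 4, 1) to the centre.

Step 1 — centre the observation: (x - mu) = (-1, -2, 1).

Step 2 — invert Sigma (cofactor / det for 3×3, or solve directly):
  Sigma^{-1} = [[0.1186, 0.0189, 0.0243],
 [0.0189, 0.2075, -0.0189],
 [0.0243, -0.0189, 0.1186]].

Step 3 — form the quadratic (x - mu)^T · Sigma^{-1} · (x - mu):
  Sigma^{-1} · (x - mu) = (-0.1321, -0.4528, 0.1321).
  (x - mu)^T · [Sigma^{-1} · (x - mu)] = (-1)·(-0.1321) + (-2)·(-0.4528) + (1)·(0.1321) = 1.1698.

Step 4 — take square root: d = √(1.1698) ≈ 1.0816.

d(x, mu) = √(1.1698) ≈ 1.0816


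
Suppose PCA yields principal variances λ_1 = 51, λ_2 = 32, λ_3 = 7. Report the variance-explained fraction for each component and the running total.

Step 1 — total variance = trace(Sigma) = Σ λ_i = 51 + 32 + 7 = 90.

Step 2 — fraction explained by component i = λ_i / Σ λ:
  PC1: 51/90 = 0.5667
  PC2: 32/90 = 0.3556
  PC3: 7/90 = 0.0778

Step 3 — cumulative fraction after k components = (λ_1 + ... + λ_k) / Σ λ:
  k = 1: 51/90 = 0.5667
  k = 2: (51 + 32)/90 = 83/90 = 0.9222
  k = 3: (51 + 32 + 7)/90 = 90/90 = 1

Summary (fraction, with percent):

explained: PC1 0.5667 (56.67%), PC2 0.3556 (35.56%), PC3 0.0778 (7.78%);  cumulative: 0.5667, 0.9222, 1


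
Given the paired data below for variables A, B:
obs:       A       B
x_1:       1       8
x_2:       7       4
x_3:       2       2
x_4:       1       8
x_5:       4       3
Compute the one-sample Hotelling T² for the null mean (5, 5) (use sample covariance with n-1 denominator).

Step 1 — sample mean vector:
  mean(A) = (1 + 7 + 2 + 1 + 4) / 5 = 15/5 = 3
  mean(B) = (8 + 4 + 2 + 8 + 3) / 5 = 25/5 = 5
  x̄ = (3, 5),  deviation x̄ - mu_0 = (3, 5) - (5, 5) = (-2, 0).

Step 2 — sample covariance matrix, S[i,j] = (1/(n-1)) · Σ_k (x_{k,i} - mean_i) · (x_{k,j} - mean_j), divisor n-1 = 4:
  S[A,A] = ((-2)·(-2) + (4)·(4) + (-1)·(-1) + (-2)·(-2) + (1)·(1)) / 4 = 26/4 = 6.5
  S[A,B] = ((-2)·(3) + (4)·(-1) + (-1)·(-3) + (-2)·(3) + (1)·(-2)) / 4 = -15/4 = -3.75
  S[B,B] = ((3)·(3) + (-1)·(-1) + (-3)·(-3) + (3)·(3) + (-2)·(-2)) / 4 = 32/4 = 8
  S = [[6.5, -3.75],
 [-3.75, 8]].

Step 3 — invert S. det(S) = 6.5·8 - (-3.75)² = 37.9375.
  S^{-1} = (1/det) · [[d, -b], [-b, a]] = [[0.2109, 0.0988],
 [0.0988, 0.1713]].

Step 4 — quadratic form (x̄ - mu_0)^T · S^{-1} · (x̄ - mu_0):
  S^{-1} · (x̄ - mu_0) = (-0.4217, -0.1977),
  (x̄ - mu_0)^T · [...] = (-2)·(-0.4217) + (0)·(-0.1977) = 0.8435.

Step 5 — scale by n: T² = 5 · 0.8435 = 4.2175.

T² ≈ 4.2175


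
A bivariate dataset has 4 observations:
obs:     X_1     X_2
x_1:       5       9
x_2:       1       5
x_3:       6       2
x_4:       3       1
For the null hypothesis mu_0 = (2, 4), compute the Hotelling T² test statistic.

Step 1 — sample mean vector:
  mean(X_1) = (5 + 1 + 6 + 3) / 4 = 15/4 = 3.75
  mean(X_2) = (9 + 5 + 2 + 1) / 4 = 17/4 = 4.25
  x̄ = (3.75, 4.25),  deviation x̄ - mu_0 = (3.75, 4.25) - (2, 4) = (1.75, 0.25).

Step 2 — sample covariance matrix, S[i,j] = (1/(n-1)) · Σ_k (x_{k,i} - mean_i) · (x_{k,j} - mean_j), divisor n-1 = 3:
  S[X_1,X_1] = ((1.25)·(1.25) + (-2.75)·(-2.75) + (2.25)·(2.25) + (-0.75)·(-0.75)) / 3 = 14.75/3 = 4.9167
  S[X_1,X_2] = ((1.25)·(4.75) + (-2.75)·(0.75) + (2.25)·(-2.25) + (-0.75)·(-3.25)) / 3 = 1.25/3 = 0.4167
  S[X_2,X_2] = ((4.75)·(4.75) + (0.75)·(0.75) + (-2.25)·(-2.25) + (-3.25)·(-3.25)) / 3 = 38.75/3 = 12.9167
  S = [[4.9167, 0.4167],
 [0.4167, 12.9167]].

Step 3 — invert S. det(S) = 4.9167·12.9167 - (0.4167)² = 63.3333.
  S^{-1} = (1/det) · [[d, -b], [-b, a]] = [[0.2039, -0.0066],
 [-0.0066, 0.0776]].

Step 4 — quadratic form (x̄ - mu_0)^T · S^{-1} · (x̄ - mu_0):
  S^{-1} · (x̄ - mu_0) = (0.3553, 0.0079),
  (x̄ - mu_0)^T · [...] = (1.75)·(0.3553) + (0.25)·(0.0079) = 0.6237.

Step 5 — scale by n: T² = 4 · 0.6237 = 2.4947.

T² ≈ 2.4947


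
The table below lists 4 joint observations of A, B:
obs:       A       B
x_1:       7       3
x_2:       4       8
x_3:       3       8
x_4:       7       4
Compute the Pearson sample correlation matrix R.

Step 1 — column means:
  mean(A) = (7 + 4 + 3 + 7) / 4 = 21/4 = 5.25
  mean(B) = (3 + 8 + 8 + 4) / 4 = 23/4 = 5.75

Step 2 — sample variances and covariances s[i,j] = (1/(n-1)) · Σ_k (x_{k,i} - mean_i) · (x_{k,j} - mean_j), with n-1 = 3:
  s[A,A] = ((1.75)·(1.75) + (-1.25)·(-1.25) + (-2.25)·(-2.25) + (1.75)·(1.75)) / 3 = 12.75/3 = 4.25
  s[A,B] = ((1.75)·(-2.75) + (-1.25)·(2.25) + (-2.25)·(2.25) + (1.75)·(-1.75)) / 3 = -15.75/3 = -5.25
  s[B,B] = ((-2.75)·(-2.75) + (2.25)·(2.25) + (2.25)·(2.25) + (-1.75)·(-1.75)) / 3 = 20.75/3 = 6.9167
  Sample standard deviations s_i = √(s[i,i]):
  s(A) = √(4.25) = 2.0616
  s(B) = √(6.9167) = 2.63

Step 3 — r_{ij} = s_{ij} / (s_i · s_j):
  r[A,A] = 1 (diagonal).
  r[A,B] = -5.25 / (2.0616 · 2.63) = -5.25 / 5.4218 = -0.9683
  r[B,B] = 1 (diagonal).

R is symmetric with unit diagonal. Assembling:

R = [[1, -0.9683],
 [-0.9683, 1]]


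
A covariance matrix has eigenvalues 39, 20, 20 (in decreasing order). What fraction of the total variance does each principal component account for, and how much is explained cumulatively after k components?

Step 1 — total variance = trace(Sigma) = Σ λ_i = 39 + 20 + 20 = 79.

Step 2 — fraction explained by component i = λ_i / Σ λ:
  PC1: 39/79 = 0.4937
  PC2: 20/79 = 0.2532
  PC3: 20/79 = 0.2532

Step 3 — cumulative fraction after k components = (λ_1 + ... + λ_k) / Σ λ:
  k = 1: 39/79 = 0.4937
  k = 2: (39 + 20)/79 = 59/79 = 0.7468
  k = 3: (39 + 20 + 20)/79 = 79/79 = 1

Summary (fraction, with percent):

explained: PC1 0.4937 (49.37%), PC2 0.2532 (25.32%), PC3 0.2532 (25.32%);  cumulative: 0.4937, 0.7468, 1


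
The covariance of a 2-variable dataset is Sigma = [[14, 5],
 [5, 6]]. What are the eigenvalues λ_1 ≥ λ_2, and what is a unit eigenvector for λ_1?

Step 1 — characteristic polynomial of 2×2 Sigma:
  det(Sigma - λI) = λ² - trace · λ + det = 0.
  trace = 14 + 6 = 20, det = 14·6 - (5)² = 59.
Step 2 — discriminant:
  Δ = trace² - 4·det = 400 - 236 = 164.
Step 3 — eigenvalues:
  λ = (trace ± √Δ)/2 = (20 ± 12.8062)/2,
  λ_1 = 16.4031,  λ_2 = 3.5969.

Step 4 — unit eigenvector for λ_1: solve (Sigma - λ_1 I)v = 0. First row:
  (14 - 16.4031)·v_x + (5)·v_y = 0, i.e. (-2.4031)·v_x + (5)·v_y = 0,
  so v ∝ (b, λ_1 - a) = (5, 2.4031) = u.
  ||u|| = √((5)² + (2.4031)²) = √(30.775) ≈ 5.5475,
  v_1 = u/||u|| ≈ (0.9013, 0.4332) (||v_1|| = 1).

λ_1 = 16.4031,  λ_2 = 3.5969;  v_1 ≈ (0.9013, 0.4332)


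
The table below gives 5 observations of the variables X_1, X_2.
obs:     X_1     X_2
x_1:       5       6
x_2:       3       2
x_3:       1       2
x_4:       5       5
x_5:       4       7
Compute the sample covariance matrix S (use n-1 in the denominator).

Step 1 — column means:
  mean(X_1) = (5 + 3 + 1 + 5 + 4) / 5 = 18/5 = 3.6
  mean(X_2) = (6 + 2 + 2 + 5 + 7) / 5 = 22/5 = 4.4

Step 2 — sample covariance S[i,j] = (1/(n-1)) · Σ_k (x_{k,i} - mean_i) · (x_{k,j} - mean_j), with n-1 = 4.
  S[X_1,X_1] = ((1.4)·(1.4) + (-0.6)·(-0.6) + (-2.6)·(-2.6) + (1.4)·(1.4) + (0.4)·(0.4)) / 4 = 11.2/4 = 2.8
  S[X_1,X_2] = ((1.4)·(1.6) + (-0.6)·(-2.4) + (-2.6)·(-2.4) + (1.4)·(0.6) + (0.4)·(2.6)) / 4 = 11.8/4 = 2.95
  S[X_2,X_2] = ((1.6)·(1.6) + (-2.4)·(-2.4) + (-2.4)·(-2.4) + (0.6)·(0.6) + (2.6)·(2.6)) / 4 = 21.2/4 = 5.3

S is symmetric (S[j,i] = S[i,j]). Assembling:

S = [[2.8, 2.95],
 [2.95, 5.3]]


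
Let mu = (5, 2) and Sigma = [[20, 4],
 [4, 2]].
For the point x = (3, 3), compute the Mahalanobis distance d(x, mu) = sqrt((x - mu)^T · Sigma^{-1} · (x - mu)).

Step 1 — centre the observation: (x - mu) = (-2, 1).

Step 2 — invert Sigma. det(Sigma) = 20·2 - (4)² = 24.
  Sigma^{-1} = (1/det) · [[d, -b], [-b, a]] = [[0.0833, -0.1667],
 [-0.1667, 0.8333]].

Step 3 — form the quadratic (x - mu)^T · Sigma^{-1} · (x - mu):
  Sigma^{-1} · (x - mu) = (-0.3333, 1.1667).
  (x - mu)^T · [Sigma^{-1} · (x - mu)] = (-2)·(-0.3333) + (1)·(1.1667) = 1.8333.

Step 4 — take square root: d = √(1.8333) ≈ 1.354.

d(x, mu) = √(1.8333) ≈ 1.354


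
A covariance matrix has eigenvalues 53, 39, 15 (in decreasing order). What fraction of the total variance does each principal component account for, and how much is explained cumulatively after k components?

Step 1 — total variance = trace(Sigma) = Σ λ_i = 53 + 39 + 15 = 107.

Step 2 — fraction explained by component i = λ_i / Σ λ:
  PC1: 53/107 = 0.4953
  PC2: 39/107 = 0.3645
  PC3: 15/107 = 0.1402

Step 3 — cumulative fraction after k components = (λ_1 + ... + λ_k) / Σ λ:
  k = 1: 53/107 = 0.4953
  k = 2: (53 + 39)/107 = 92/107 = 0.8598
  k = 3: (53 + 39 + 15)/107 = 107/107 = 1

Summary (fraction, with percent):

explained: PC1 0.4953 (49.53%), PC2 0.3645 (36.45%), PC3 0.1402 (14.02%);  cumulative: 0.4953, 0.8598, 1


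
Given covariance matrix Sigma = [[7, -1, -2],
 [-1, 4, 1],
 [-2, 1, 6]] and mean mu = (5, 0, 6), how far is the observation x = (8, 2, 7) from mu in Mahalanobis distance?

Step 1 — centre the observation: (x - mu) = (3, 2, 1).

Step 2 — invert Sigma (cofactor / det for 3×3, or solve directly):
  Sigma^{-1} = [[0.1608, 0.028, 0.049],
 [0.028, 0.2657, -0.035],
 [0.049, -0.035, 0.1888]].

Step 3 — form the quadratic (x - mu)^T · Sigma^{-1} · (x - mu):
  Sigma^{-1} · (x - mu) = (0.5874, 0.5804, 0.2657).
  (x - mu)^T · [Sigma^{-1} · (x - mu)] = (3)·(0.5874) + (2)·(0.5804) + (1)·(0.2657) = 3.1888.

Step 4 — take square root: d = √(3.1888) ≈ 1.7857.

d(x, mu) = √(3.1888) ≈ 1.7857


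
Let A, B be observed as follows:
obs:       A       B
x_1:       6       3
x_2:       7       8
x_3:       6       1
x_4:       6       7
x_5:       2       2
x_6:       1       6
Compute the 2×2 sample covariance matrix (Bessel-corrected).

Step 1 — column means:
  mean(A) = (6 + 7 + 6 + 6 + 2 + 1) / 6 = 28/6 = 4.6667
  mean(B) = (3 + 8 + 1 + 7 + 2 + 6) / 6 = 27/6 = 4.5

Step 2 — sample covariance S[i,j] = (1/(n-1)) · Σ_k (x_{k,i} - mean_i) · (x_{k,j} - mean_j), with n-1 = 5.
  S[A,A] = ((1.3333)·(1.3333) + (2.3333)·(2.3333) + (1.3333)·(1.3333) + (1.3333)·(1.3333) + (-2.6667)·(-2.6667) + (-3.6667)·(-3.6667)) / 5 = 31.3333/5 = 6.2667
  S[A,B] = ((1.3333)·(-1.5) + (2.3333)·(3.5) + (1.3333)·(-3.5) + (1.3333)·(2.5) + (-2.6667)·(-2.5) + (-3.6667)·(1.5)) / 5 = 6/5 = 1.2
  S[B,B] = ((-1.5)·(-1.5) + (3.5)·(3.5) + (-3.5)·(-3.5) + (2.5)·(2.5) + (-2.5)·(-2.5) + (1.5)·(1.5)) / 5 = 41.5/5 = 8.3

S is symmetric (S[j,i] = S[i,j]). Assembling:

S = [[6.2667, 1.2],
 [1.2, 8.3]]


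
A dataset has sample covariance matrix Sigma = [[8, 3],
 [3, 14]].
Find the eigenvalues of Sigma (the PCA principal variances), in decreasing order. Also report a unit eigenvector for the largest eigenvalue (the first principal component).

Step 1 — characteristic polynomial of 2×2 Sigma:
  det(Sigma - λI) = λ² - trace · λ + det = 0.
  trace = 8 + 14 = 22, det = 8·14 - (3)² = 103.
Step 2 — discriminant:
  Δ = trace² - 4·det = 484 - 412 = 72.
Step 3 — eigenvalues:
  λ = (trace ± √Δ)/2 = (22 ± 8.4853)/2,
  λ_1 = 15.2426,  λ_2 = 6.7574.

Step 4 — unit eigenvector for λ_1: solve (Sigma - λ_1 I)v = 0. First row:
  (8 - 15.2426)·v_x + (3)·v_y = 0, i.e. (-7.2426)·v_x + (3)·v_y = 0,
  so v ∝ (b, λ_1 - a) = (3, 7.2426) = u.
  ||u|| = √((3)² + (7.2426)²) = √(61.4558) ≈ 7.8394,
  v_1 = u/||u|| ≈ (0.3827, 0.9239) (||v_1|| = 1).

λ_1 = 15.2426,  λ_2 = 6.7574;  v_1 ≈ (0.3827, 0.9239)


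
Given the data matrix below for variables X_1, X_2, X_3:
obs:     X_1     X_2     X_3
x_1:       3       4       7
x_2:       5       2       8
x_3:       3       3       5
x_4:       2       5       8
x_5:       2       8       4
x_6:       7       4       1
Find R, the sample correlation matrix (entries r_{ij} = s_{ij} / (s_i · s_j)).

Step 1 — column means:
  mean(X_1) = (3 + 5 + 3 + 2 + 2 + 7) / 6 = 22/6 = 3.6667
  mean(X_2) = (4 + 2 + 3 + 5 + 8 + 4) / 6 = 26/6 = 4.3333
  mean(X_3) = (7 + 8 + 5 + 8 + 4 + 1) / 6 = 33/6 = 5.5

Step 2 — sample variances and covariances s[i,j] = (1/(n-1)) · Σ_k (x_{k,i} - mean_i) · (x_{k,j} - mean_j), with n-1 = 5:
  s[X_1,X_1] = ((-0.6667)·(-0.6667) + (1.3333)·(1.3333) + (-0.6667)·(-0.6667) + (-1.6667)·(-1.6667) + (-1.6667)·(-1.6667) + (3.3333)·(3.3333)) / 5 = 19.3333/5 = 3.8667
  s[X_1,X_2] = ((-0.6667)·(-0.3333) + (1.3333)·(-2.3333) + (-0.6667)·(-1.3333) + (-1.6667)·(0.6667) + (-1.6667)·(3.6667) + (3.3333)·(-0.3333)) / 5 = -10.3333/5 = -2.0667
  s[X_1,X_3] = ((-0.6667)·(1.5) + (1.3333)·(2.5) + (-0.6667)·(-0.5) + (-1.6667)·(2.5) + (-1.6667)·(-1.5) + (3.3333)·(-4.5)) / 5 = -14/5 = -2.8
  s[X_2,X_2] = ((-0.3333)·(-0.3333) + (-2.3333)·(-2.3333) + (-1.3333)·(-1.3333) + (0.6667)·(0.6667) + (3.6667)·(3.6667) + (-0.3333)·(-0.3333)) / 5 = 21.3333/5 = 4.2667
  s[X_2,X_3] = ((-0.3333)·(1.5) + (-2.3333)·(2.5) + (-1.3333)·(-0.5) + (0.6667)·(2.5) + (3.6667)·(-1.5) + (-0.3333)·(-4.5)) / 5 = -8/5 = -1.6
  s[X_3,X_3] = ((1.5)·(1.5) + (2.5)·(2.5) + (-0.5)·(-0.5) + (2.5)·(2.5) + (-1.5)·(-1.5) + (-4.5)·(-4.5)) / 5 = 37.5/5 = 7.5
  Sample standard deviations s_i = √(s[i,i]):
  s(X_1) = √(3.8667) = 1.9664
  s(X_2) = √(4.2667) = 2.0656
  s(X_3) = √(7.5) = 2.7386

Step 3 — r_{ij} = s_{ij} / (s_i · s_j):
  r[X_1,X_1] = 1 (diagonal).
  r[X_1,X_2] = -2.0667 / (1.9664 · 2.0656) = -2.0667 / 4.0617 = -0.5088
  r[X_1,X_3] = -2.8 / (1.9664 · 2.7386) = -2.8 / 5.3852 = -0.5199
  r[X_2,X_2] = 1 (diagonal).
  r[X_2,X_3] = -1.6 / (2.0656 · 2.7386) = -1.6 / 5.6569 = -0.2828
  r[X_3,X_3] = 1 (diagonal).

R is symmetric with unit diagonal. Assembling:

R = [[1, -0.5088, -0.5199],
 [-0.5088, 1, -0.2828],
 [-0.5199, -0.2828, 1]]
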